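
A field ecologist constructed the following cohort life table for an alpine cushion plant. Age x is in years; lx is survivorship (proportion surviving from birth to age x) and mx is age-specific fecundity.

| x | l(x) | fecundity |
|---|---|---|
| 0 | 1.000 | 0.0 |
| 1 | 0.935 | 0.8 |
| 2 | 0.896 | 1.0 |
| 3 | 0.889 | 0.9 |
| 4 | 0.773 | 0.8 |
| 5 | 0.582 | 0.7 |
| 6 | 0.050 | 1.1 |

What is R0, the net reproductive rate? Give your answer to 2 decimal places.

3.52

lx·mx by age: 0, 0.748, 0.896, 0.8001, 0.6184, 0.4074, 0.055
R0 = Σ lx·mx = 3.5249 → 3.52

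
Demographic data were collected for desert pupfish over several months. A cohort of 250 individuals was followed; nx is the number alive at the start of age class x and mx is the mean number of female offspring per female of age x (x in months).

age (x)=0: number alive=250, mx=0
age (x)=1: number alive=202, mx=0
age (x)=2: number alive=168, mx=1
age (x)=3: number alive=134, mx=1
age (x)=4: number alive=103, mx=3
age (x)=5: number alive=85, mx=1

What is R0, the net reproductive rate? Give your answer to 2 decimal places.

lx = nx/n0 = nx/250: 1, 0.808, 0.672, 0.536, 0.412, 0.34
lx·mx by age: 0, 0, 0.672, 0.536, 1.236, 0.34
R0 = Σ lx·mx = 2.784 → 2.78

2.78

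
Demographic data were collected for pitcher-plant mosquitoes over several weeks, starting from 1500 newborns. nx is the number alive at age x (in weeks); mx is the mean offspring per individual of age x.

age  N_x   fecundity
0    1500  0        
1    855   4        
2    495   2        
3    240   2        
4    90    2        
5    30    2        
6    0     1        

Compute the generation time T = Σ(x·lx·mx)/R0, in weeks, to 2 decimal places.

1.53

lx = nx/n0 = nx/1500: 1, 0.57, 0.33, 0.16, 0.06, 0.02, 0
lx·mx: 0, 2.28, 0.66, 0.32, 0.12, 0.04, 0 → R0 = 3.42
x·lx·mx: 0, 2.28, 1.32, 0.96, 0.48, 0.2, 0 → Σ = 5.24
T = 5.24 / 3.42 = 1.532164… → 1.53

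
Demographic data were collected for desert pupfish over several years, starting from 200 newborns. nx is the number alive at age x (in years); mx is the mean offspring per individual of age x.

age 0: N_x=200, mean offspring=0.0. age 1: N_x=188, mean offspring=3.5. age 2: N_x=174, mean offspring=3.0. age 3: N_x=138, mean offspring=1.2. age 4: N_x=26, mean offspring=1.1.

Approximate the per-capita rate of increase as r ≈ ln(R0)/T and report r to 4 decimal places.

1.1450

lx = nx/n0 = nx/200: 1, 0.94, 0.87, 0.69, 0.13
R0 = Σ lx·mx = 0 + 3.29 + 2.61 + 0.828 + 0.143 = 6.871
Σ x·lx·mx = 11.566; T = 11.566/6.871 = 1.68331…
r ≈ ln(R0)/T = ln(6.871)/1.68331… = 1.144955… → 1.1450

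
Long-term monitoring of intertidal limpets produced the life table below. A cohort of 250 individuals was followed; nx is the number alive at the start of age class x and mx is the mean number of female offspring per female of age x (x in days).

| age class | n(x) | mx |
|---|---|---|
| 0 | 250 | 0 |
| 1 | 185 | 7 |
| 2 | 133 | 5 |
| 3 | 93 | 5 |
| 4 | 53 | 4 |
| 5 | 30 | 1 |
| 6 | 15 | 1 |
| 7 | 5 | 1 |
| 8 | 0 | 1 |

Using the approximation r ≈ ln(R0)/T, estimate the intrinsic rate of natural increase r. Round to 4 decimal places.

lx = nx/n0 = nx/250: 1, 0.74, 0.532, 0.372, 0.212, 0.12, 0.06, 0.02, 0
R0 = Σ lx·mx = 0 + 5.18 + 2.66 + 1.86 + 0.848 + 0.12 + 0.06 + 0.02 + 0 = 10.748
Σ x·lx·mx = 20.572; T = 20.572/10.748 = 1.91403…
r ≈ ln(R0)/T = ln(10.748)/1.91403… = 1.240691… → 1.2407

1.2407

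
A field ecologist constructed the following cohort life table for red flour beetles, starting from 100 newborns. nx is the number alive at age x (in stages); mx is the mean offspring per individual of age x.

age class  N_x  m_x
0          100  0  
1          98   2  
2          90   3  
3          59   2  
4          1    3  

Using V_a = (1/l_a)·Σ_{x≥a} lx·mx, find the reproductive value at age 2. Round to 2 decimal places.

4.34

lx = nx/n0 = nx/100: 1, 0.98, 0.9, 0.59, 0.01
lx·mx for x ≥ 2: 2.7, 1.18, 0.03 → sum = 3.91
V_2 = 3.91 / l_2 = 3.91 / 0.9 = 4.344444… → 4.34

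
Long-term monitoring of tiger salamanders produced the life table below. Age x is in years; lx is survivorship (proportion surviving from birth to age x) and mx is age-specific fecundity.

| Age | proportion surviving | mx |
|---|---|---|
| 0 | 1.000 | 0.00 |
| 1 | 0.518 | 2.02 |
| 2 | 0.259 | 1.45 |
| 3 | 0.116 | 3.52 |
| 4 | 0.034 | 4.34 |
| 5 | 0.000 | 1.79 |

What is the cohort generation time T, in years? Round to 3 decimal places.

lx·mx: 0, 1.04636, 0.37555, 0.40832, 0.14756, 0 → R0 = 1.97779
x·lx·mx: 0, 1.04636, 0.7511, 1.22496, 0.59024, 0 → Σ = 3.61266
T = 3.61266 / 1.97779 = 1.826615… → 1.827

1.827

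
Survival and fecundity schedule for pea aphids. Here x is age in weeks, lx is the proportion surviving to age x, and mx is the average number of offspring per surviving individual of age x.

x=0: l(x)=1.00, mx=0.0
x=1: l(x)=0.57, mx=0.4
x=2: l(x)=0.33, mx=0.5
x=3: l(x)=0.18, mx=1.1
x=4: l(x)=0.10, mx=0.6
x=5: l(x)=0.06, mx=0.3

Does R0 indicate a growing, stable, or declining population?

R0 = Σ lx·mx = 0 + 0.228 + 0.165 + 0.198 + 0.06 + 0.018 = 0.669
R0 < 1, so the population is declining.

declining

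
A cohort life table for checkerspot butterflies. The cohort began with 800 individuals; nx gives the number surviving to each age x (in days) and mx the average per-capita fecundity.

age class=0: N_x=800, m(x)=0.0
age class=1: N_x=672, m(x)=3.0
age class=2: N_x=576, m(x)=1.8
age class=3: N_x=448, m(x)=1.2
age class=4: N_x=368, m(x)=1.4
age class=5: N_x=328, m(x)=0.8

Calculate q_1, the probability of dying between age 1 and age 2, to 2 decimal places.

0.14

lx = nx/n0 = nx/800: 1, 0.84, 0.72, 0.56, 0.46, 0.41
q_1 = (l_1 − l_2) / l_1 = (0.84 − 0.72) / 0.84
     = 0.12 / 0.84 = 0.142857… → 0.14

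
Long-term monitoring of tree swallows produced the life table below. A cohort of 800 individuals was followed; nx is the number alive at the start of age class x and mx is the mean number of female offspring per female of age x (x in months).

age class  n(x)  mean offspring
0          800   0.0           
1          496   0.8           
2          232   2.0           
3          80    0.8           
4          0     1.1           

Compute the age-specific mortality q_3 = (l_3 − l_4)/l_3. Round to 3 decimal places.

1.000

lx = nx/n0 = nx/800: 1, 0.62, 0.29, 0.1, 0
q_3 = (l_3 − l_4) / l_3 = (0.1 − 0) / 0.1
     = 0.1 / 0.1 = 1 → 1.000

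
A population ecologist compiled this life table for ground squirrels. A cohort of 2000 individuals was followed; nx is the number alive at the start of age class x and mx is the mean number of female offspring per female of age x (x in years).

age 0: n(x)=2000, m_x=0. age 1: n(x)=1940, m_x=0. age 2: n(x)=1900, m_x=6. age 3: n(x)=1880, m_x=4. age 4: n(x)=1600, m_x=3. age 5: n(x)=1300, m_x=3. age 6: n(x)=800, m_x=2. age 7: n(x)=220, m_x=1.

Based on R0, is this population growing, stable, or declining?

lx = nx/n0 = nx/2000: 1, 0.97, 0.95, 0.94, 0.8, 0.65, 0.4, 0.11
R0 = Σ lx·mx = 0 + 0 + 5.7 + 3.76 + 2.4 + 1.95 + 0.8 + 0.11 = 14.72
R0 > 1, so the population is growing.

growing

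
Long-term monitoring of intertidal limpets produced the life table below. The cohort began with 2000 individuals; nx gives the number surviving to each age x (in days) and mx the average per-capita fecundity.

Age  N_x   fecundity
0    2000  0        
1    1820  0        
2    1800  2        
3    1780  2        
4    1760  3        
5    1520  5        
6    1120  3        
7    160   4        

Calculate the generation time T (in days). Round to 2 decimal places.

4.23

lx = nx/n0 = nx/2000: 1, 0.91, 0.9, 0.89, 0.88, 0.76, 0.56, 0.08
lx·mx: 0, 0, 1.8, 1.78, 2.64, 3.8, 1.68, 0.32 → R0 = 12.02
x·lx·mx: 0, 0, 3.6, 5.34, 10.56, 19, 10.08, 2.24 → Σ = 50.82
T = 50.82 / 12.02 = 4.227953… → 4.23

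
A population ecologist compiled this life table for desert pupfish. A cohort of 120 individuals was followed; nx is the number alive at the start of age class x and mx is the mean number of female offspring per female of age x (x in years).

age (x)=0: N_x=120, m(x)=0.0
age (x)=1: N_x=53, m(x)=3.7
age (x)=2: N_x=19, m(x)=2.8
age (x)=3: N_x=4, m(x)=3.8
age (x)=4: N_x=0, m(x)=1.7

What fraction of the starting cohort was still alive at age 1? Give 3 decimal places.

0.442

l_1 = n_1/n_0 = 53/120 = 0.441667… → 0.442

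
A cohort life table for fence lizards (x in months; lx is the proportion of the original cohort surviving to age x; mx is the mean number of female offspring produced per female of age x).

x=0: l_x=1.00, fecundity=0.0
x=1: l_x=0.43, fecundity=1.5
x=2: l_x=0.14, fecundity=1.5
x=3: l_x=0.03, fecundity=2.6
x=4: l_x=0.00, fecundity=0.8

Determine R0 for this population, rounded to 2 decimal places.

lx·mx by age: 0, 0.645, 0.21, 0.078, 0
R0 = Σ lx·mx = 0.933 → 0.93

0.93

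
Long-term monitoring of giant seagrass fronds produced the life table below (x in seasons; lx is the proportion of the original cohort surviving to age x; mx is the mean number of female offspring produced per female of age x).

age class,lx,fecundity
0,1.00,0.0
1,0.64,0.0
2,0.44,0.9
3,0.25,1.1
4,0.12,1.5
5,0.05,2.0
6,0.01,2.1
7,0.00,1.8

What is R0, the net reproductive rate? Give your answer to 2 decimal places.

0.97

lx·mx by age: 0, 0, 0.396, 0.275, 0.18, 0.1, 0.021, 0
R0 = Σ lx·mx = 0.972 → 0.97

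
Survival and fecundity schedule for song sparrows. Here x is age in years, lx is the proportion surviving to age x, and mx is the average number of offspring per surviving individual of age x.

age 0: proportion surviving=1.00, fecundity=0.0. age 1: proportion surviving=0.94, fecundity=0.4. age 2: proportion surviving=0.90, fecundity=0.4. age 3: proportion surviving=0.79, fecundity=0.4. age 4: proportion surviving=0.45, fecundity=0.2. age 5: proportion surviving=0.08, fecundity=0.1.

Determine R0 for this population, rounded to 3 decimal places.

1.150

lx·mx by age: 0, 0.376, 0.36, 0.316, 0.09, 0.008
R0 = Σ lx·mx = 1.15 → 1.150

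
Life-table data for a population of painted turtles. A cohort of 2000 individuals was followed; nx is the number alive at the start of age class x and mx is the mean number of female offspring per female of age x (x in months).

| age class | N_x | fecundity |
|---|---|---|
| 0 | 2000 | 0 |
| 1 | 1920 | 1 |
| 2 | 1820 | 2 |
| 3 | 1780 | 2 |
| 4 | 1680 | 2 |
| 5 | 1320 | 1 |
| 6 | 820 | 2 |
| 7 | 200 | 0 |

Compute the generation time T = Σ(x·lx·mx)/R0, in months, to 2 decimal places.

lx = nx/n0 = nx/2000: 1, 0.96, 0.91, 0.89, 0.84, 0.66, 0.41, 0.1
lx·mx: 0, 0.96, 1.82, 1.78, 1.68, 0.66, 0.82, 0 → R0 = 7.72
x·lx·mx: 0, 0.96, 3.64, 5.34, 6.72, 3.3, 4.92, 0 → Σ = 24.88
T = 24.88 / 7.72 = 3.222798… → 3.22

3.22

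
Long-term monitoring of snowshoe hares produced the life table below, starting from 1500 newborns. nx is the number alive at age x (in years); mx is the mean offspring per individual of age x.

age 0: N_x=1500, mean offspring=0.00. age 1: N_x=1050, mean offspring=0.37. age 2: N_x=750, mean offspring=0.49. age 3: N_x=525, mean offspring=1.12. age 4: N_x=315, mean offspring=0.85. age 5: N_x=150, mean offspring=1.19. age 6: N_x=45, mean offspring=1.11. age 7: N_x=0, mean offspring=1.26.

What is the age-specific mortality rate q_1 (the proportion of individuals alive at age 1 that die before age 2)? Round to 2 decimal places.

0.29

lx = nx/n0 = nx/1500: 1, 0.7, 0.5, 0.35, 0.21, 0.1, 0.03, 0
q_1 = (l_1 − l_2) / l_1 = (0.7 − 0.5) / 0.7
     = 0.2 / 0.7 = 0.285714… → 0.29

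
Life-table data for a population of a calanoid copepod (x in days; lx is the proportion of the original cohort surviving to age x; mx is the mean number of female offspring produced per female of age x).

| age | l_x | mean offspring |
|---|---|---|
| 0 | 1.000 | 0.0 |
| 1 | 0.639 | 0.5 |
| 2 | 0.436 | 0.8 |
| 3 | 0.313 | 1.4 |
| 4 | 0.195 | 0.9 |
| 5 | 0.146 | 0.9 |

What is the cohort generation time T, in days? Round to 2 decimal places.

2.61

lx·mx: 0, 0.3195, 0.3488, 0.4382, 0.1755, 0.1314 → R0 = 1.4134
x·lx·mx: 0, 0.3195, 0.6976, 1.3146, 0.702, 0.657 → Σ = 3.6907
T = 3.6907 / 1.4134 = 2.611221… → 2.61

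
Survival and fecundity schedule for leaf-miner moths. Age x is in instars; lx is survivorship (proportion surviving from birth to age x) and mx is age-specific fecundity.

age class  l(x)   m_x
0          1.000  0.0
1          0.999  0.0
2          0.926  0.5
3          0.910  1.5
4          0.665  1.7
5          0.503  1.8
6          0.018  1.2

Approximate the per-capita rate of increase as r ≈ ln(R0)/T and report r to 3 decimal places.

R0 = Σ lx·mx = 0 + 0 + 0.463 + 1.365 + 1.1305 + 0.9054 + 0.0216 = 3.8855
Σ x·lx·mx = 14.1996; T = 14.1996/3.8855 = 3.65451…
r ≈ ln(R0)/T = ln(3.8855)/3.65451… = 0.37139… → 0.371

0.371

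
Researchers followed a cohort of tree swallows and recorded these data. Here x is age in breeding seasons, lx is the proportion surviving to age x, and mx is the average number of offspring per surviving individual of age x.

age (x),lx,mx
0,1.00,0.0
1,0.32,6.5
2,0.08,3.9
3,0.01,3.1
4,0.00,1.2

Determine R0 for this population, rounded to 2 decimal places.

lx·mx by age: 0, 2.08, 0.312, 0.031, 0
R0 = Σ lx·mx = 2.423 → 2.42

2.42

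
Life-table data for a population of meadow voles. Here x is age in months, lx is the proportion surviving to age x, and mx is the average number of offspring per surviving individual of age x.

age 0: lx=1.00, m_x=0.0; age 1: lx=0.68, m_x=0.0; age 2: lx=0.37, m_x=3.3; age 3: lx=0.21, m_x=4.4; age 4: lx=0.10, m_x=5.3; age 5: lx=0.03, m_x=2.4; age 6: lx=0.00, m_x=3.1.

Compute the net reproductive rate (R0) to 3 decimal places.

2.747

lx·mx by age: 0, 0, 1.221, 0.924, 0.53, 0.072, 0
R0 = Σ lx·mx = 2.747 → 2.747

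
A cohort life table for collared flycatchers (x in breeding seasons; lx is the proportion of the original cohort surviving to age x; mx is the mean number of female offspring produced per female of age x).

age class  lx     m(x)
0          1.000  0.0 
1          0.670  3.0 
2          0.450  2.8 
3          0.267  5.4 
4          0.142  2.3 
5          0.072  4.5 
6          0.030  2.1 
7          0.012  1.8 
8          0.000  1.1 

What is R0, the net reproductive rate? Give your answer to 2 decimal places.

5.45

lx·mx by age: 0, 2.01, 1.26, 1.4418, 0.3266, 0.324, 0.063, 0.0216, 0
R0 = Σ lx·mx = 5.447 → 5.45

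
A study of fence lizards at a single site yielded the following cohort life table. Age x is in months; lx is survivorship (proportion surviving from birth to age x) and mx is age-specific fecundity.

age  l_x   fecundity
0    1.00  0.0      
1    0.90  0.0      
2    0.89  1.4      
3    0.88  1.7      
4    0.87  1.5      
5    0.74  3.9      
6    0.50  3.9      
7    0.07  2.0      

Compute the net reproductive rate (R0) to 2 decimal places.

lx·mx by age: 0, 0, 1.246, 1.496, 1.305, 2.886, 1.95, 0.14
R0 = Σ lx·mx = 9.023 → 9.02

9.02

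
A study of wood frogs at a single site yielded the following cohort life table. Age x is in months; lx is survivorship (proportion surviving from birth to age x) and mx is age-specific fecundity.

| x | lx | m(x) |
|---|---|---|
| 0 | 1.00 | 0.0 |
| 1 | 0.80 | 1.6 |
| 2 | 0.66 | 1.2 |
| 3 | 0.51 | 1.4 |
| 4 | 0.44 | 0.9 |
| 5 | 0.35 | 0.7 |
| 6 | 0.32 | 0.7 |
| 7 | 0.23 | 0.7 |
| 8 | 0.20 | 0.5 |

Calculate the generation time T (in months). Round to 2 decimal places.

2.83

lx·mx: 0, 1.28, 0.792, 0.714, 0.396, 0.245, 0.224, 0.161, 0.1 → R0 = 3.912
x·lx·mx: 0, 1.28, 1.584, 2.142, 1.584, 1.225, 1.344, 1.127, 0.8 → Σ = 11.086
T = 11.086 / 3.912 = 2.833845… → 2.83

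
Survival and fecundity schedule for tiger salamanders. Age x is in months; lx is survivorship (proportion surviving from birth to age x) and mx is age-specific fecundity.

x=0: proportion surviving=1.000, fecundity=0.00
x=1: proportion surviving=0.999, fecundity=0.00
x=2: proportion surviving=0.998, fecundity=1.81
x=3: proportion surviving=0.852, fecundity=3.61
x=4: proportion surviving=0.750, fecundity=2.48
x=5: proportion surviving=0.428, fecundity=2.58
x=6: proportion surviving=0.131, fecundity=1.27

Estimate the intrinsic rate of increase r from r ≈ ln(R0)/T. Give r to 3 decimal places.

R0 = Σ lx·mx = 0 + 0 + 1.80638 + 3.07572 + 1.86 + 1.10424 + 0.16637 = 8.01271
Σ x·lx·mx = 26.79934; T = 26.79934/8.01271 = 3.3446…
r ≈ ln(R0)/T = ln(8.01271)/3.3446… = 0.6222… → 0.622

0.622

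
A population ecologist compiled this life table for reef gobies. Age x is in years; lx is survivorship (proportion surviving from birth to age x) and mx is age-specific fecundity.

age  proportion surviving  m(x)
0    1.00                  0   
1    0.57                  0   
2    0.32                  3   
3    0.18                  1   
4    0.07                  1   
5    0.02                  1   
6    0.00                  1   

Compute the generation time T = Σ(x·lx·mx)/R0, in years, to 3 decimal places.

2.309

lx·mx: 0, 0, 0.96, 0.18, 0.07, 0.02, 0 → R0 = 1.23
x·lx·mx: 0, 0, 1.92, 0.54, 0.28, 0.1, 0 → Σ = 2.84
T = 2.84 / 1.23 = 2.308943… → 2.309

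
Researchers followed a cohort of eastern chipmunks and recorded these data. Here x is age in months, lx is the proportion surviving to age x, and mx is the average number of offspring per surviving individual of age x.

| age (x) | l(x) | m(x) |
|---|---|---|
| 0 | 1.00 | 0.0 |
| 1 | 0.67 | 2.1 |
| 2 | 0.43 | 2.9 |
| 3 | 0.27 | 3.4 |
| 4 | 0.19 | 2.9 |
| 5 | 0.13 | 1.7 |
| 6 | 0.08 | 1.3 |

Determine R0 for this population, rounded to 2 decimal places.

4.45

lx·mx by age: 0, 1.407, 1.247, 0.918, 0.551, 0.221, 0.104
R0 = Σ lx·mx = 4.448 → 4.45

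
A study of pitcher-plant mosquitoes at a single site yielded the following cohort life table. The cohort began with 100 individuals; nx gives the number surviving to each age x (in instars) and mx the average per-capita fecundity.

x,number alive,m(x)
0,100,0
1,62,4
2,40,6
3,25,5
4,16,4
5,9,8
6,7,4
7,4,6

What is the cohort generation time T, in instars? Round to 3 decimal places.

2.566

lx = nx/n0 = nx/100: 1, 0.62, 0.4, 0.25, 0.16, 0.09, 0.07, 0.04
lx·mx: 0, 2.48, 2.4, 1.25, 0.64, 0.72, 0.28, 0.24 → R0 = 8.01
x·lx·mx: 0, 2.48, 4.8, 3.75, 2.56, 3.6, 1.68, 1.68 → Σ = 20.55
T = 20.55 / 8.01 = 2.565543… → 2.566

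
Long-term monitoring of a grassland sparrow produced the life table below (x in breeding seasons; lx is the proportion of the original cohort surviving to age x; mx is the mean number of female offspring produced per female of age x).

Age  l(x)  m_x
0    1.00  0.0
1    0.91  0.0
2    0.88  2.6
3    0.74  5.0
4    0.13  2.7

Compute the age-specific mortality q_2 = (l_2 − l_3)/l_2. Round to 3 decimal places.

0.159

q_2 = (l_2 − l_3) / l_2 = (0.88 − 0.74) / 0.88
     = 0.14 / 0.88 = 0.159091… → 0.159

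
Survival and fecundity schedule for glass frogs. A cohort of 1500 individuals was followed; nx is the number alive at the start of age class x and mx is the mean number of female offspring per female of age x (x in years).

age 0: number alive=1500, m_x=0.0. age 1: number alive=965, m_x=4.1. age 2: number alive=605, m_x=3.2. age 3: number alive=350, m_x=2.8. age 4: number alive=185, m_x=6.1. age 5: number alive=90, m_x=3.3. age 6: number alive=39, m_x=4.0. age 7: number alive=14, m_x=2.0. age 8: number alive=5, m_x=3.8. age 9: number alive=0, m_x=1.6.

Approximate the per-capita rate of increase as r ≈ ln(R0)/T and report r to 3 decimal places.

0.817

lx = nx/n0 = nx/1500: 1, 0.64333…, 0.40333…, 0.23333…, 0.12333…, 0.06, 0.026, 0.00933…, 0.00333…, 0
R0 = Σ lx·mx = 0 + 2.63767… + 1.29067… + 0.65333… + 0.75233… + 0.198 + 0.104 + 0.01867… + 0.01267… + 0 = 5.667333…
Σ x·lx·mx = 12.034333…; T = 12.034333…/5.667333… = 2.12346…
r ≈ ln(R0)/T = ln(5.667333…)/2.12346… = 0.81693… → 0.817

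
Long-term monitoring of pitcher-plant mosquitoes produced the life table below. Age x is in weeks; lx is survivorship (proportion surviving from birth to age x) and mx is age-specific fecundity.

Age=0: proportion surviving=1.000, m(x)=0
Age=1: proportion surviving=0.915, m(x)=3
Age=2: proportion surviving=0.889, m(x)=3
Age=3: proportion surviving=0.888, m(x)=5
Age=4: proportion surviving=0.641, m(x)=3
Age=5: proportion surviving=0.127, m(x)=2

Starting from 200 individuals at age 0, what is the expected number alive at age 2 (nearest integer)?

Expected survivors = N0 · l_2 = 200 × 0.889 = 177.8 → 178

178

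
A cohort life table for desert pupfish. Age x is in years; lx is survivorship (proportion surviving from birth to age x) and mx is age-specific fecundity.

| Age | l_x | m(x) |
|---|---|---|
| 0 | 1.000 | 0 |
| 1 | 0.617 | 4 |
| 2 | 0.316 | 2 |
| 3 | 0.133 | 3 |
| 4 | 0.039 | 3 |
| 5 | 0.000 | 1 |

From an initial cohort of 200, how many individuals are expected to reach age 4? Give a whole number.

Expected survivors = N0 · l_4 = 200 × 0.039 = 7.8 → 8

8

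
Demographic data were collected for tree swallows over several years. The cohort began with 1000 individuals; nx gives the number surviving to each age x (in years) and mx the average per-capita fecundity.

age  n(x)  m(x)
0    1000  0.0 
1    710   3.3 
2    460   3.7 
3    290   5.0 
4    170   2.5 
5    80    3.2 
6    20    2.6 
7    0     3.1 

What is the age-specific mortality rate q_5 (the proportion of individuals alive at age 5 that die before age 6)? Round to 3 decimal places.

0.750

lx = nx/n0 = nx/1000: 1, 0.71, 0.46, 0.29, 0.17, 0.08, 0.02, 0
q_5 = (l_5 − l_6) / l_5 = (0.08 − 0.02) / 0.08
     = 0.06 / 0.08 = 0.75 → 0.750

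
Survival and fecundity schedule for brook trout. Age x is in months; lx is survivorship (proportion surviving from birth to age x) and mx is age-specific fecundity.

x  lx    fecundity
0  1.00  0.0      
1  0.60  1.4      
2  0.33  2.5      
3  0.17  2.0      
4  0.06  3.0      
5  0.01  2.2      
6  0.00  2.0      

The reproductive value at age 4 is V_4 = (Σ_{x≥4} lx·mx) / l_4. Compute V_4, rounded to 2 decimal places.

3.37

lx·mx for x ≥ 4: 0.18, 0.022, 0 → sum = 0.202
V_4 = 0.202 / l_4 = 0.202 / 0.06 = 3.366667… → 3.37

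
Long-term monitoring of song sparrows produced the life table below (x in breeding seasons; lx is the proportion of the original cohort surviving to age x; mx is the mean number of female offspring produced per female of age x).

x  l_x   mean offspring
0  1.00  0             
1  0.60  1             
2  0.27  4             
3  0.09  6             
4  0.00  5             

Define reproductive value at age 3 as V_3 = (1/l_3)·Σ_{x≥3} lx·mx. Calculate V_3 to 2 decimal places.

6.00

lx·mx for x ≥ 3: 0.54, 0 → sum = 0.54
V_3 = 0.54 / l_3 = 0.54 / 0.09 = 6 → 6.00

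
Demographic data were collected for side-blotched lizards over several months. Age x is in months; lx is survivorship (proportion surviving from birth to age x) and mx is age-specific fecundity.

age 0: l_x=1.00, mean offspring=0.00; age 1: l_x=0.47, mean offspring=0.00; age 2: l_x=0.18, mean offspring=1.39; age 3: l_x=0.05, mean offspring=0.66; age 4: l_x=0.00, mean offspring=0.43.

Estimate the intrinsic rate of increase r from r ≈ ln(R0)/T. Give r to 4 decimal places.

-0.5961

R0 = Σ lx·mx = 0 + 0 + 0.2502 + 0.033 + 0 = 0.2832
Σ x·lx·mx = 0.5994; T = 0.5994/0.2832 = 2.11653…
r ≈ ln(R0)/T = ln(0.2832)/2.11653… = -0.596072… → -0.5961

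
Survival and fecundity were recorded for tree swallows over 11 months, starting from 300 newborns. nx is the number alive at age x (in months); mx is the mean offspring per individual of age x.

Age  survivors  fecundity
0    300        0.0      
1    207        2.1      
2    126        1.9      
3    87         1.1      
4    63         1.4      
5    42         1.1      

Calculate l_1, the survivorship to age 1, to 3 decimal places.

0.690

l_1 = n_1/n_0 = 207/300 = 0.69 → 0.690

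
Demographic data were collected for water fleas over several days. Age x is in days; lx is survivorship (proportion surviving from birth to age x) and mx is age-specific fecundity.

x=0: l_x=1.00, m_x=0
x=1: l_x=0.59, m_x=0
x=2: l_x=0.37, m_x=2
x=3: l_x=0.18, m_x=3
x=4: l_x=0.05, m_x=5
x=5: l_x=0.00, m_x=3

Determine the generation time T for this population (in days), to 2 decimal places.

lx·mx: 0, 0, 0.74, 0.54, 0.25, 0 → R0 = 1.53
x·lx·mx: 0, 0, 1.48, 1.62, 1, 0 → Σ = 4.1
T = 4.1 / 1.53 = 2.679739… → 2.68

2.68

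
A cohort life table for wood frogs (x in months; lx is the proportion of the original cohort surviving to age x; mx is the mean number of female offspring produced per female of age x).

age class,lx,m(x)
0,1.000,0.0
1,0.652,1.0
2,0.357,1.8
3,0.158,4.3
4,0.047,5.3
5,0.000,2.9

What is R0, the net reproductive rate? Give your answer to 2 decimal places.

lx·mx by age: 0, 0.652, 0.6426, 0.6794, 0.2491, 0
R0 = Σ lx·mx = 2.2231 → 2.22

2.22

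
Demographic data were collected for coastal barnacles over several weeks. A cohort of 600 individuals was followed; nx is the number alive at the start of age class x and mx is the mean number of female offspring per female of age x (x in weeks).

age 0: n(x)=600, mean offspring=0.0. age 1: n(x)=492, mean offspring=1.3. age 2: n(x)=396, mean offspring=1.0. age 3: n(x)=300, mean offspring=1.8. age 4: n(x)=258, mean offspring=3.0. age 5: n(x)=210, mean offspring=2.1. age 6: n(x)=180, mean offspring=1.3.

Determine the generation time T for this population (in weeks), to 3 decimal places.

3.226

lx = nx/n0 = nx/600: 1, 0.82, 0.66, 0.5, 0.43, 0.35, 0.3
lx·mx: 0, 1.066, 0.66, 0.9, 1.29, 0.735, 0.39 → R0 = 5.041
x·lx·mx: 0, 1.066, 1.32, 2.7, 5.16, 3.675, 2.34 → Σ = 16.261
T = 16.261 / 5.041 = 3.225749… → 3.226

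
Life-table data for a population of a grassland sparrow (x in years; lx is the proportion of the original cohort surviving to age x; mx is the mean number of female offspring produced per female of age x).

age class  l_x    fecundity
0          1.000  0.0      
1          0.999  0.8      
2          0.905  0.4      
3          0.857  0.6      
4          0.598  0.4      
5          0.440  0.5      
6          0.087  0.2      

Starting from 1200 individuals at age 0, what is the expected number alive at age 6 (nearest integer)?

104

Expected survivors = N0 · l_6 = 1200 × 0.087 = 104.4 → 104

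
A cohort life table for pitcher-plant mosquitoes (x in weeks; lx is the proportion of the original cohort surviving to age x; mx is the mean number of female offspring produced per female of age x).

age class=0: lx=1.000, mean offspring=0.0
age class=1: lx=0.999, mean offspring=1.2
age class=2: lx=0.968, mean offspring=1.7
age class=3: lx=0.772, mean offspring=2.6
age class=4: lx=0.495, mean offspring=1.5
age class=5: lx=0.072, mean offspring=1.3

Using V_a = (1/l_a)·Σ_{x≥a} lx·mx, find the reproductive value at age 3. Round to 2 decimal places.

3.68

lx·mx for x ≥ 3: 2.0072, 0.7425, 0.0936 → sum = 2.8433
V_3 = 2.8433 / l_3 = 2.8433 / 0.772 = 3.683031… → 3.68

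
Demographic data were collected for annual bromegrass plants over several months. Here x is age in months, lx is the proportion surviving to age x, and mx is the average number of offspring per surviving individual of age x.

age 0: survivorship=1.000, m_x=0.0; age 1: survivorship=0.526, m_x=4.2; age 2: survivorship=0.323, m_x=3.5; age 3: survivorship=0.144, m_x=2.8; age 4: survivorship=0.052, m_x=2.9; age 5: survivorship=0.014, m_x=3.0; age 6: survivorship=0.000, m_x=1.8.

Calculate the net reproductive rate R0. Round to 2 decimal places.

lx·mx by age: 0, 2.2092, 1.1305, 0.4032, 0.1508, 0.042, 0
R0 = Σ lx·mx = 3.9357 → 3.94

3.94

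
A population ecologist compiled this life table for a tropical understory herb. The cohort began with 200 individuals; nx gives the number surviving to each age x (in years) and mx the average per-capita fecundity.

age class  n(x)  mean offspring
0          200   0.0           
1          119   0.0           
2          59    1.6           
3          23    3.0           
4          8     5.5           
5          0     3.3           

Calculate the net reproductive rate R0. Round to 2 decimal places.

1.04

lx = nx/n0 = nx/200: 1, 0.595, 0.295, 0.115, 0.04, 0
lx·mx by age: 0, 0, 0.472, 0.345, 0.22, 0
R0 = Σ lx·mx = 1.037 → 1.04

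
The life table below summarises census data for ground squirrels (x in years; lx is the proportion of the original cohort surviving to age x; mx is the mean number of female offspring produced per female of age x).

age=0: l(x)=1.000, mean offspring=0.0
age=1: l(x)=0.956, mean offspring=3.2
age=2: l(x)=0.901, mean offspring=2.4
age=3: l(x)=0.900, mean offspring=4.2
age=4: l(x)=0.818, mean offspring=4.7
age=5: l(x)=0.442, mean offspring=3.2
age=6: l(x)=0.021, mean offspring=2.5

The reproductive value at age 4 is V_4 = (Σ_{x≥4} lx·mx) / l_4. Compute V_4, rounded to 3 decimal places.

6.493

lx·mx for x ≥ 4: 3.8446, 1.4144, 0.0525 → sum = 5.3115
V_4 = 5.3115 / l_4 = 5.3115 / 0.818 = 6.493276… → 6.493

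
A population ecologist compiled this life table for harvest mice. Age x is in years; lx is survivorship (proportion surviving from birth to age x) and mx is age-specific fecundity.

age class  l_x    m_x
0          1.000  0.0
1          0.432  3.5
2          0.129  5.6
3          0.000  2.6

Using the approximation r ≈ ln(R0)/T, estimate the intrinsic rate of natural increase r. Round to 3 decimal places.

R0 = Σ lx·mx = 0 + 1.512 + 0.7224 + 0 = 2.2344
Σ x·lx·mx = 2.9568; T = 2.9568/2.2344 = 1.32331…
r ≈ ln(R0)/T = ln(2.2344)/1.32331… = 0.60755… → 0.608

0.608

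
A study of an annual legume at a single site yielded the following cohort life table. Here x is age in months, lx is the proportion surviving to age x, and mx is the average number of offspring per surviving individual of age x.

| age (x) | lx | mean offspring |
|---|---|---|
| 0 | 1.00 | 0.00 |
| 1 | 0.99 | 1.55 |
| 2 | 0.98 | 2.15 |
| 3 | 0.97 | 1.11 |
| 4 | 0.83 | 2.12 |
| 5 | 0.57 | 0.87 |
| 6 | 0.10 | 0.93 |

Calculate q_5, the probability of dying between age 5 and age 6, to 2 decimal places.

q_5 = (l_5 − l_6) / l_5 = (0.57 − 0.1) / 0.57
     = 0.47 / 0.57 = 0.824561… → 0.82

0.82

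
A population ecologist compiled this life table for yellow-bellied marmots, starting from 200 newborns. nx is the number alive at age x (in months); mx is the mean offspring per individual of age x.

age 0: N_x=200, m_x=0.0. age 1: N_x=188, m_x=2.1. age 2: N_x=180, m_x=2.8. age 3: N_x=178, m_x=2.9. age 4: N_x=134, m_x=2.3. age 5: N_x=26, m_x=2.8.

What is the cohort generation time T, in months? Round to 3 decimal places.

2.532

lx = nx/n0 = nx/200: 1, 0.94, 0.9, 0.89, 0.67, 0.13
lx·mx: 0, 1.974, 2.52, 2.581, 1.541, 0.364 → R0 = 8.98
x·lx·mx: 0, 1.974, 5.04, 7.743, 6.164, 1.82 → Σ = 22.741
T = 22.741 / 8.98 = 2.532405… → 2.532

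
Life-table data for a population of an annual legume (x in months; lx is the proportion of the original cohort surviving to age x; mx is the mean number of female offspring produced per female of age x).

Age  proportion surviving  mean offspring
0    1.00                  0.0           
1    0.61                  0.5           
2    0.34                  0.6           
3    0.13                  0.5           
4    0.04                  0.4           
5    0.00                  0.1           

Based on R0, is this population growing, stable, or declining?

R0 = Σ lx·mx = 0 + 0.305 + 0.204 + 0.065 + 0.016 + 0 = 0.59
R0 < 1, so the population is declining.

declining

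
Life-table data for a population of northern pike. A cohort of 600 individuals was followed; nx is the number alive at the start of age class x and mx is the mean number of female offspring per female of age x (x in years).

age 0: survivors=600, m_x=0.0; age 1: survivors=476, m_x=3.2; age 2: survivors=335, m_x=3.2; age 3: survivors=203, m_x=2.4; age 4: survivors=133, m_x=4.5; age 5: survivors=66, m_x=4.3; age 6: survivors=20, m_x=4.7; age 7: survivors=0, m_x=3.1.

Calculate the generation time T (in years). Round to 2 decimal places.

2.34

lx = nx/n0 = nx/600: 1, 0.79333…, 0.55833…, 0.33833…, 0.22167…, 0.11, 0.03333…, 0
lx·mx: 0, 2.538667…, 1.786667…, 0.812…, 0.9975…, 0.473, 0.156667…, 0 → R0 = 6.7645…
x·lx·mx: 0, 2.538667…, 3.573333…, 2.436…, 3.99…, 2.365, 0.94…, 0 → Σ = 15.843…
T = 15.843… / 6.7645… = 2.34208… → 2.34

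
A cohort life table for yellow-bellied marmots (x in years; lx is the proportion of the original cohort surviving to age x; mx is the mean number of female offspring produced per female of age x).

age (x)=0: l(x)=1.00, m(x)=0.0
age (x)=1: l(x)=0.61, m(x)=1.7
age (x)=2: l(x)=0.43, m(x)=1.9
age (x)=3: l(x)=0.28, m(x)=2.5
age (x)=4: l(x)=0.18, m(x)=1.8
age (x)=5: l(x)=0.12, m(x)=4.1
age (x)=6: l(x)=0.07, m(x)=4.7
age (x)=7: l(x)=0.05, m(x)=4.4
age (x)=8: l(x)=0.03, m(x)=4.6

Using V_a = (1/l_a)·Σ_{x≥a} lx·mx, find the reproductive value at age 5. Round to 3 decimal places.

9.825

lx·mx for x ≥ 5: 0.492, 0.329, 0.22, 0.138 → sum = 1.179
V_5 = 1.179 / l_5 = 1.179 / 0.12 = 9.825 → 9.825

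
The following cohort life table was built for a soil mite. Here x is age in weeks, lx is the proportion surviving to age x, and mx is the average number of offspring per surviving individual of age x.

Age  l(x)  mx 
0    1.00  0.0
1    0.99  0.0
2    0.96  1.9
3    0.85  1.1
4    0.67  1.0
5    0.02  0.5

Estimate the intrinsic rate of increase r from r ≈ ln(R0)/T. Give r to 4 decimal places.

R0 = Σ lx·mx = 0 + 0 + 1.824 + 0.935 + 0.67 + 0.01 = 3.439
Σ x·lx·mx = 9.183; T = 9.183/3.439 = 2.67025…
r ≈ ln(R0)/T = ln(3.439)/2.67025… = 0.462571… → 0.4626

0.4626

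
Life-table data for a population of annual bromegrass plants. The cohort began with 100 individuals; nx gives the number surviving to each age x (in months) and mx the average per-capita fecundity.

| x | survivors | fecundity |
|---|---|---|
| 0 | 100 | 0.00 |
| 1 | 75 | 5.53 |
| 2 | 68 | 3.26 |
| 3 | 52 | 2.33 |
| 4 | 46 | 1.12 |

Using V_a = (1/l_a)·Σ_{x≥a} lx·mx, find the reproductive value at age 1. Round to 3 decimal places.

10.788

lx = nx/n0 = nx/100: 1, 0.75, 0.68, 0.52, 0.46
lx·mx for x ≥ 1: 4.1475, 2.2168, 1.2116, 0.5152 → sum = 8.0911
V_1 = 8.0911 / l_1 = 8.0911 / 0.75 = 10.788133… → 10.788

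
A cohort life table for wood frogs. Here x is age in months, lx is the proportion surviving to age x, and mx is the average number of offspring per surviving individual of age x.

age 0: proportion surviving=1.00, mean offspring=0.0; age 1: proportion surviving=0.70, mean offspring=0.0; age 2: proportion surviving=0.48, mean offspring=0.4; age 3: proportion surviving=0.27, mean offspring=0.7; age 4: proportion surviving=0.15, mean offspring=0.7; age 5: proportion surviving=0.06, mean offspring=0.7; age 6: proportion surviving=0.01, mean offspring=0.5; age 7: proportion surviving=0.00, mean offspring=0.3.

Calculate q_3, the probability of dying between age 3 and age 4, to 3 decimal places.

0.444

q_3 = (l_3 − l_4) / l_3 = (0.27 − 0.15) / 0.27
     = 0.12 / 0.27 = 0.444444… → 0.444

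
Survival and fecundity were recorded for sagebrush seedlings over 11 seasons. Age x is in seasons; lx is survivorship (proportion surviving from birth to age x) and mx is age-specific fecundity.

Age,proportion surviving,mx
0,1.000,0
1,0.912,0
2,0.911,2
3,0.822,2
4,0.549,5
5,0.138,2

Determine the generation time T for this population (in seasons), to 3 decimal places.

lx·mx: 0, 0, 1.822, 1.644, 2.745, 0.276 → R0 = 6.487
x·lx·mx: 0, 0, 3.644, 4.932, 10.98, 1.38 → Σ = 20.936
T = 20.936 / 6.487 = 3.227378… → 3.227

3.227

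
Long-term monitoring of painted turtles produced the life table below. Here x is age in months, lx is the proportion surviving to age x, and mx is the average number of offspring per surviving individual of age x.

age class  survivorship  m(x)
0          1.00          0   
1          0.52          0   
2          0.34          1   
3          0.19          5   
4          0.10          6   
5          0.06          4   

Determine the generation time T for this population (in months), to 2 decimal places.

lx·mx: 0, 0, 0.34, 0.95, 0.6, 0.24 → R0 = 2.13
x·lx·mx: 0, 0, 0.68, 2.85, 2.4, 1.2 → Σ = 7.13
T = 7.13 / 2.13 = 3.347418… → 3.35

3.35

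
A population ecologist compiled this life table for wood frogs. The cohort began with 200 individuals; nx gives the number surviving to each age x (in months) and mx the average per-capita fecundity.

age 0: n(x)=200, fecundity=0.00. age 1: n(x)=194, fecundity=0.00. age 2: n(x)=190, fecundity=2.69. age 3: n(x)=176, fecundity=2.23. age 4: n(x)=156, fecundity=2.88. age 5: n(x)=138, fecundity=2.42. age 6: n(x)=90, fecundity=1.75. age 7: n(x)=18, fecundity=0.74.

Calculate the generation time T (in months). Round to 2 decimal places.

lx = nx/n0 = nx/200: 1, 0.97, 0.95, 0.88, 0.78, 0.69, 0.45, 0.09
lx·mx: 0, 0, 2.5555, 1.9624, 2.2464, 1.6698, 0.7875, 0.0666 → R0 = 9.2882
x·lx·mx: 0, 0, 5.111, 5.8872, 8.9856, 8.349, 4.725, 0.4662 → Σ = 33.524
T = 33.524 / 9.2882 = 3.609311… → 3.61

3.61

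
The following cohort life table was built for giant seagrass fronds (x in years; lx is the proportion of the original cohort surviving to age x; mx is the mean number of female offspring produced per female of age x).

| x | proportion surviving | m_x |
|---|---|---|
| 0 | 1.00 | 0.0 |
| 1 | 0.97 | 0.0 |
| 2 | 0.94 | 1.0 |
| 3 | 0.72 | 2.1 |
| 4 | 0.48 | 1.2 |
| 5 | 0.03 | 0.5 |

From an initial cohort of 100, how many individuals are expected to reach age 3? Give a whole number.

72

Expected survivors = N0 · l_3 = 100 × 0.72 = 72 → 72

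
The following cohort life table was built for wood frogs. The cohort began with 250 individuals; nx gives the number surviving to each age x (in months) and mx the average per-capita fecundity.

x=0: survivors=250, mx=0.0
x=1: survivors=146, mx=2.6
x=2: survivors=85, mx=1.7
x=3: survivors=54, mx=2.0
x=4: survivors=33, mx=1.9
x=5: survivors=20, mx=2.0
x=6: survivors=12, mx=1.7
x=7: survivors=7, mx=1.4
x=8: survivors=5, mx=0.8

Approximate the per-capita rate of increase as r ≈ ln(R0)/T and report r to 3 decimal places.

0.519

lx = nx/n0 = nx/250: 1, 0.584, 0.34, 0.216, 0.132, 0.08, 0.048, 0.028, 0.02
R0 = Σ lx·mx = 0 + 1.5184 + 0.578 + 0.432 + 0.2508 + 0.16 + 0.0816 + 0.0392 + 0.016 = 3.076
Σ x·lx·mx = 6.6656; T = 6.6656/3.076 = 2.16697…
r ≈ ln(R0)/T = ln(3.076)/2.16697… = 0.51853… → 0.519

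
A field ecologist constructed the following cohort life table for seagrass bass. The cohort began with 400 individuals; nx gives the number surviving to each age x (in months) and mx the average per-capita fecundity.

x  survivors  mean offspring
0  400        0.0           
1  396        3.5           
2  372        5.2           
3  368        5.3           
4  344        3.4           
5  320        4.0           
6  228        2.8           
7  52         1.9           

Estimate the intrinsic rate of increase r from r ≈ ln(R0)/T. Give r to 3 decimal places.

lx = nx/n0 = nx/400: 1, 0.99, 0.93, 0.92, 0.86, 0.8, 0.57, 0.13
R0 = Σ lx·mx = 0 + 3.465 + 4.836 + 4.876 + 2.924 + 3.2 + 1.596 + 0.247 = 21.144
Σ x·lx·mx = 66.766; T = 66.766/21.144 = 3.15768…
r ≈ ln(R0)/T = ln(21.144)/3.15768… = 0.96633… → 0.966

0.966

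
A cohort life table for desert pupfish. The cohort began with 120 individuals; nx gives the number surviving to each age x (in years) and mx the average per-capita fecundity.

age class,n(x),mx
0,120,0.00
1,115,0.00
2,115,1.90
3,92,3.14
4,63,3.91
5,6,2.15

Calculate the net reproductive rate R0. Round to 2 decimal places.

6.39

lx = nx/n0 = nx/120: 1, 0.95833…, 0.95833…, 0.76667…, 0.525, 0.05
lx·mx by age: 0, 0, 1.820833…, 2.407333…, 2.05275, 0.1075
R0 = Σ lx·mx = 6.388417… → 6.39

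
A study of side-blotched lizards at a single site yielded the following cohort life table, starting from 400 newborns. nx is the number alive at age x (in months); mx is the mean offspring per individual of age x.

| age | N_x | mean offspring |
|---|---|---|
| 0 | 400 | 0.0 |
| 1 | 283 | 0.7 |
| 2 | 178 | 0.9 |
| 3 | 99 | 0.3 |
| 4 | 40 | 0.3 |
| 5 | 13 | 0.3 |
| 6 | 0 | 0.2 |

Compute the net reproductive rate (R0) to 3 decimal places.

lx = nx/n0 = nx/400: 1, 0.7075, 0.445, 0.2475, 0.1, 0.0325, 0
lx·mx by age: 0, 0.49525, 0.4005, 0.07425, 0.03, 0.00975, 0
R0 = Σ lx·mx = 1.00975 → 1.010

1.010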